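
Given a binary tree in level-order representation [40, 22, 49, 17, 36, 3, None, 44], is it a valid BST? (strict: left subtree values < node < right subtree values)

Level-order array: [40, 22, 49, 17, 36, 3, None, 44]
Validate using subtree bounds (lo, hi): at each node, require lo < value < hi,
then recurse left with hi=value and right with lo=value.
Preorder trace (stopping at first violation):
  at node 40 with bounds (-inf, +inf): OK
  at node 22 with bounds (-inf, 40): OK
  at node 17 with bounds (-inf, 22): OK
  at node 44 with bounds (-inf, 17): VIOLATION
Node 44 violates its bound: not (-inf < 44 < 17).
Result: Not a valid BST


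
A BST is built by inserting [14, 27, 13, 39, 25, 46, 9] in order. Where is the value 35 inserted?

Starting tree (level order): [14, 13, 27, 9, None, 25, 39, None, None, None, None, None, 46]
Insertion path: 14 -> 27 -> 39
Result: insert 35 as left child of 39
Final tree (level order): [14, 13, 27, 9, None, 25, 39, None, None, None, None, 35, 46]


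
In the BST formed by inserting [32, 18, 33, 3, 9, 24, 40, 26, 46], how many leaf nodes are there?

Tree built from: [32, 18, 33, 3, 9, 24, 40, 26, 46]
Tree (level-order array): [32, 18, 33, 3, 24, None, 40, None, 9, None, 26, None, 46]
Rule: A leaf has 0 children.
Per-node child counts:
  node 32: 2 child(ren)
  node 18: 2 child(ren)
  node 3: 1 child(ren)
  node 9: 0 child(ren)
  node 24: 1 child(ren)
  node 26: 0 child(ren)
  node 33: 1 child(ren)
  node 40: 1 child(ren)
  node 46: 0 child(ren)
Matching nodes: [9, 26, 46]
Count of leaf nodes: 3


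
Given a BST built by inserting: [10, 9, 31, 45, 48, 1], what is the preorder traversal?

Tree insertion order: [10, 9, 31, 45, 48, 1]
Tree (level-order array): [10, 9, 31, 1, None, None, 45, None, None, None, 48]
Preorder traversal: [10, 9, 1, 31, 45, 48]


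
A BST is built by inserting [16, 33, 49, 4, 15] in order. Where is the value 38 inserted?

Starting tree (level order): [16, 4, 33, None, 15, None, 49]
Insertion path: 16 -> 33 -> 49
Result: insert 38 as left child of 49
Final tree (level order): [16, 4, 33, None, 15, None, 49, None, None, 38]


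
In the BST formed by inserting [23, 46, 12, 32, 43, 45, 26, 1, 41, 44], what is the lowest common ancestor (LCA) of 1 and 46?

Tree insertion order: [23, 46, 12, 32, 43, 45, 26, 1, 41, 44]
Tree (level-order array): [23, 12, 46, 1, None, 32, None, None, None, 26, 43, None, None, 41, 45, None, None, 44]
In a BST, the LCA of p=1, q=46 is the first node v on the
root-to-leaf path with p <= v <= q (go left if both < v, right if both > v).
Walk from root:
  at 23: 1 <= 23 <= 46, this is the LCA
LCA = 23


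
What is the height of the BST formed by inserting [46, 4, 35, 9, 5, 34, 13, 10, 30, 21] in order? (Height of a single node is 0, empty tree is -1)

Insertion order: [46, 4, 35, 9, 5, 34, 13, 10, 30, 21]
Tree (level-order array): [46, 4, None, None, 35, 9, None, 5, 34, None, None, 13, None, 10, 30, None, None, 21]
Compute height bottom-up (empty subtree = -1):
  height(5) = 1 + max(-1, -1) = 0
  height(10) = 1 + max(-1, -1) = 0
  height(21) = 1 + max(-1, -1) = 0
  height(30) = 1 + max(0, -1) = 1
  height(13) = 1 + max(0, 1) = 2
  height(34) = 1 + max(2, -1) = 3
  height(9) = 1 + max(0, 3) = 4
  height(35) = 1 + max(4, -1) = 5
  height(4) = 1 + max(-1, 5) = 6
  height(46) = 1 + max(6, -1) = 7
Height = 7


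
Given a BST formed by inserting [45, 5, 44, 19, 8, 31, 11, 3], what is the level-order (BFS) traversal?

Tree insertion order: [45, 5, 44, 19, 8, 31, 11, 3]
Tree (level-order array): [45, 5, None, 3, 44, None, None, 19, None, 8, 31, None, 11]
BFS from the root, enqueuing left then right child of each popped node:
  queue [45] -> pop 45, enqueue [5], visited so far: [45]
  queue [5] -> pop 5, enqueue [3, 44], visited so far: [45, 5]
  queue [3, 44] -> pop 3, enqueue [none], visited so far: [45, 5, 3]
  queue [44] -> pop 44, enqueue [19], visited so far: [45, 5, 3, 44]
  queue [19] -> pop 19, enqueue [8, 31], visited so far: [45, 5, 3, 44, 19]
  queue [8, 31] -> pop 8, enqueue [11], visited so far: [45, 5, 3, 44, 19, 8]
  queue [31, 11] -> pop 31, enqueue [none], visited so far: [45, 5, 3, 44, 19, 8, 31]
  queue [11] -> pop 11, enqueue [none], visited so far: [45, 5, 3, 44, 19, 8, 31, 11]
Result: [45, 5, 3, 44, 19, 8, 31, 11]


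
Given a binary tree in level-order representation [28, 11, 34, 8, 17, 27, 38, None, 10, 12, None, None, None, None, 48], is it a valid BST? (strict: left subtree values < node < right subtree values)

Level-order array: [28, 11, 34, 8, 17, 27, 38, None, 10, 12, None, None, None, None, 48]
Validate using subtree bounds (lo, hi): at each node, require lo < value < hi,
then recurse left with hi=value and right with lo=value.
Preorder trace (stopping at first violation):
  at node 28 with bounds (-inf, +inf): OK
  at node 11 with bounds (-inf, 28): OK
  at node 8 with bounds (-inf, 11): OK
  at node 10 with bounds (8, 11): OK
  at node 17 with bounds (11, 28): OK
  at node 12 with bounds (11, 17): OK
  at node 34 with bounds (28, +inf): OK
  at node 27 with bounds (28, 34): VIOLATION
Node 27 violates its bound: not (28 < 27 < 34).
Result: Not a valid BST


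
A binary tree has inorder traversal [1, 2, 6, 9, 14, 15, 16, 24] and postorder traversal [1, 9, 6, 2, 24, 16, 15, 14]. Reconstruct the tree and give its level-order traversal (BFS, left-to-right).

Inorder:   [1, 2, 6, 9, 14, 15, 16, 24]
Postorder: [1, 9, 6, 2, 24, 16, 15, 14]
Algorithm: postorder visits root last, so walk postorder right-to-left;
each value is the root of the current inorder slice — split it at that
value, recurse on the right subtree first, then the left.
Recursive splits:
  root=14; inorder splits into left=[1, 2, 6, 9], right=[15, 16, 24]
  root=15; inorder splits into left=[], right=[16, 24]
  root=16; inorder splits into left=[], right=[24]
  root=24; inorder splits into left=[], right=[]
  root=2; inorder splits into left=[1], right=[6, 9]
  root=6; inorder splits into left=[], right=[9]
  root=9; inorder splits into left=[], right=[]
  root=1; inorder splits into left=[], right=[]
Reconstructed level-order: [14, 2, 15, 1, 6, 16, 9, 24]


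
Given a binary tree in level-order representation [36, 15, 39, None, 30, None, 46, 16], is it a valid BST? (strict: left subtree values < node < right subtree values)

Level-order array: [36, 15, 39, None, 30, None, 46, 16]
Validate using subtree bounds (lo, hi): at each node, require lo < value < hi,
then recurse left with hi=value and right with lo=value.
Preorder trace (stopping at first violation):
  at node 36 with bounds (-inf, +inf): OK
  at node 15 with bounds (-inf, 36): OK
  at node 30 with bounds (15, 36): OK
  at node 16 with bounds (15, 30): OK
  at node 39 with bounds (36, +inf): OK
  at node 46 with bounds (39, +inf): OK
No violation found at any node.
Result: Valid BST


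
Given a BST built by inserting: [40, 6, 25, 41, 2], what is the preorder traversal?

Tree insertion order: [40, 6, 25, 41, 2]
Tree (level-order array): [40, 6, 41, 2, 25]
Preorder traversal: [40, 6, 2, 25, 41]


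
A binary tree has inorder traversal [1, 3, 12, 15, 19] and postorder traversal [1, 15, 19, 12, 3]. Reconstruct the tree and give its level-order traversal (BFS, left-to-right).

Inorder:   [1, 3, 12, 15, 19]
Postorder: [1, 15, 19, 12, 3]
Algorithm: postorder visits root last, so walk postorder right-to-left;
each value is the root of the current inorder slice — split it at that
value, recurse on the right subtree first, then the left.
Recursive splits:
  root=3; inorder splits into left=[1], right=[12, 15, 19]
  root=12; inorder splits into left=[], right=[15, 19]
  root=19; inorder splits into left=[15], right=[]
  root=15; inorder splits into left=[], right=[]
  root=1; inorder splits into left=[], right=[]
Reconstructed level-order: [3, 1, 12, 19, 15]


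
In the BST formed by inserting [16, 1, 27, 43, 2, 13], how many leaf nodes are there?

Tree built from: [16, 1, 27, 43, 2, 13]
Tree (level-order array): [16, 1, 27, None, 2, None, 43, None, 13]
Rule: A leaf has 0 children.
Per-node child counts:
  node 16: 2 child(ren)
  node 1: 1 child(ren)
  node 2: 1 child(ren)
  node 13: 0 child(ren)
  node 27: 1 child(ren)
  node 43: 0 child(ren)
Matching nodes: [13, 43]
Count of leaf nodes: 2


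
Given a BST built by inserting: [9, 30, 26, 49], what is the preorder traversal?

Tree insertion order: [9, 30, 26, 49]
Tree (level-order array): [9, None, 30, 26, 49]
Preorder traversal: [9, 30, 26, 49]


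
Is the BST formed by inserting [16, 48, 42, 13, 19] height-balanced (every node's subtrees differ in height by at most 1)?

Tree (level-order array): [16, 13, 48, None, None, 42, None, 19]
Definition: a tree is height-balanced if, at every node, |h(left) - h(right)| <= 1 (empty subtree has height -1).
Bottom-up per-node check:
  node 13: h_left=-1, h_right=-1, diff=0 [OK], height=0
  node 19: h_left=-1, h_right=-1, diff=0 [OK], height=0
  node 42: h_left=0, h_right=-1, diff=1 [OK], height=1
  node 48: h_left=1, h_right=-1, diff=2 [FAIL (|1--1|=2 > 1)], height=2
  node 16: h_left=0, h_right=2, diff=2 [FAIL (|0-2|=2 > 1)], height=3
Node 48 violates the condition: |1 - -1| = 2 > 1.
Result: Not balanced


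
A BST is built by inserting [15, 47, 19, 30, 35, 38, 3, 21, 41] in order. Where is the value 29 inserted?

Starting tree (level order): [15, 3, 47, None, None, 19, None, None, 30, 21, 35, None, None, None, 38, None, 41]
Insertion path: 15 -> 47 -> 19 -> 30 -> 21
Result: insert 29 as right child of 21
Final tree (level order): [15, 3, 47, None, None, 19, None, None, 30, 21, 35, None, 29, None, 38, None, None, None, 41]


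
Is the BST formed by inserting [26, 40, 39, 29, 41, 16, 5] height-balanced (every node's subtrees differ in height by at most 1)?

Tree (level-order array): [26, 16, 40, 5, None, 39, 41, None, None, 29]
Definition: a tree is height-balanced if, at every node, |h(left) - h(right)| <= 1 (empty subtree has height -1).
Bottom-up per-node check:
  node 5: h_left=-1, h_right=-1, diff=0 [OK], height=0
  node 16: h_left=0, h_right=-1, diff=1 [OK], height=1
  node 29: h_left=-1, h_right=-1, diff=0 [OK], height=0
  node 39: h_left=0, h_right=-1, diff=1 [OK], height=1
  node 41: h_left=-1, h_right=-1, diff=0 [OK], height=0
  node 40: h_left=1, h_right=0, diff=1 [OK], height=2
  node 26: h_left=1, h_right=2, diff=1 [OK], height=3
All nodes satisfy the balance condition.
Result: Balanced


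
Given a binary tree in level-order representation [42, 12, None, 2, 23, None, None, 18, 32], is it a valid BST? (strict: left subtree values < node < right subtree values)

Level-order array: [42, 12, None, 2, 23, None, None, 18, 32]
Validate using subtree bounds (lo, hi): at each node, require lo < value < hi,
then recurse left with hi=value and right with lo=value.
Preorder trace (stopping at first violation):
  at node 42 with bounds (-inf, +inf): OK
  at node 12 with bounds (-inf, 42): OK
  at node 2 with bounds (-inf, 12): OK
  at node 23 with bounds (12, 42): OK
  at node 18 with bounds (12, 23): OK
  at node 32 with bounds (23, 42): OK
No violation found at any node.
Result: Valid BST


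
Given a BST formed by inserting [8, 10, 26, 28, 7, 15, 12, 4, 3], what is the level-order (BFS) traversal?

Tree insertion order: [8, 10, 26, 28, 7, 15, 12, 4, 3]
Tree (level-order array): [8, 7, 10, 4, None, None, 26, 3, None, 15, 28, None, None, 12]
BFS from the root, enqueuing left then right child of each popped node:
  queue [8] -> pop 8, enqueue [7, 10], visited so far: [8]
  queue [7, 10] -> pop 7, enqueue [4], visited so far: [8, 7]
  queue [10, 4] -> pop 10, enqueue [26], visited so far: [8, 7, 10]
  queue [4, 26] -> pop 4, enqueue [3], visited so far: [8, 7, 10, 4]
  queue [26, 3] -> pop 26, enqueue [15, 28], visited so far: [8, 7, 10, 4, 26]
  queue [3, 15, 28] -> pop 3, enqueue [none], visited so far: [8, 7, 10, 4, 26, 3]
  queue [15, 28] -> pop 15, enqueue [12], visited so far: [8, 7, 10, 4, 26, 3, 15]
  queue [28, 12] -> pop 28, enqueue [none], visited so far: [8, 7, 10, 4, 26, 3, 15, 28]
  queue [12] -> pop 12, enqueue [none], visited so far: [8, 7, 10, 4, 26, 3, 15, 28, 12]
Result: [8, 7, 10, 4, 26, 3, 15, 28, 12]


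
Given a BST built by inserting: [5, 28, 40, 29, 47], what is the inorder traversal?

Tree insertion order: [5, 28, 40, 29, 47]
Tree (level-order array): [5, None, 28, None, 40, 29, 47]
Inorder traversal: [5, 28, 29, 40, 47]


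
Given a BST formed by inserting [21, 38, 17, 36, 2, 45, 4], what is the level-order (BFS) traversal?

Tree insertion order: [21, 38, 17, 36, 2, 45, 4]
Tree (level-order array): [21, 17, 38, 2, None, 36, 45, None, 4]
BFS from the root, enqueuing left then right child of each popped node:
  queue [21] -> pop 21, enqueue [17, 38], visited so far: [21]
  queue [17, 38] -> pop 17, enqueue [2], visited so far: [21, 17]
  queue [38, 2] -> pop 38, enqueue [36, 45], visited so far: [21, 17, 38]
  queue [2, 36, 45] -> pop 2, enqueue [4], visited so far: [21, 17, 38, 2]
  queue [36, 45, 4] -> pop 36, enqueue [none], visited so far: [21, 17, 38, 2, 36]
  queue [45, 4] -> pop 45, enqueue [none], visited so far: [21, 17, 38, 2, 36, 45]
  queue [4] -> pop 4, enqueue [none], visited so far: [21, 17, 38, 2, 36, 45, 4]
Result: [21, 17, 38, 2, 36, 45, 4]


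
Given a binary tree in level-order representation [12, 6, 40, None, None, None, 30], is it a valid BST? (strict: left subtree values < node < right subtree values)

Level-order array: [12, 6, 40, None, None, None, 30]
Validate using subtree bounds (lo, hi): at each node, require lo < value < hi,
then recurse left with hi=value and right with lo=value.
Preorder trace (stopping at first violation):
  at node 12 with bounds (-inf, +inf): OK
  at node 6 with bounds (-inf, 12): OK
  at node 40 with bounds (12, +inf): OK
  at node 30 with bounds (40, +inf): VIOLATION
Node 30 violates its bound: not (40 < 30 < +inf).
Result: Not a valid BST


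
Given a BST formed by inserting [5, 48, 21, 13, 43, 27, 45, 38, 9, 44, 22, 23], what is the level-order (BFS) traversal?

Tree insertion order: [5, 48, 21, 13, 43, 27, 45, 38, 9, 44, 22, 23]
Tree (level-order array): [5, None, 48, 21, None, 13, 43, 9, None, 27, 45, None, None, 22, 38, 44, None, None, 23]
BFS from the root, enqueuing left then right child of each popped node:
  queue [5] -> pop 5, enqueue [48], visited so far: [5]
  queue [48] -> pop 48, enqueue [21], visited so far: [5, 48]
  queue [21] -> pop 21, enqueue [13, 43], visited so far: [5, 48, 21]
  queue [13, 43] -> pop 13, enqueue [9], visited so far: [5, 48, 21, 13]
  queue [43, 9] -> pop 43, enqueue [27, 45], visited so far: [5, 48, 21, 13, 43]
  queue [9, 27, 45] -> pop 9, enqueue [none], visited so far: [5, 48, 21, 13, 43, 9]
  queue [27, 45] -> pop 27, enqueue [22, 38], visited so far: [5, 48, 21, 13, 43, 9, 27]
  queue [45, 22, 38] -> pop 45, enqueue [44], visited so far: [5, 48, 21, 13, 43, 9, 27, 45]
  queue [22, 38, 44] -> pop 22, enqueue [23], visited so far: [5, 48, 21, 13, 43, 9, 27, 45, 22]
  queue [38, 44, 23] -> pop 38, enqueue [none], visited so far: [5, 48, 21, 13, 43, 9, 27, 45, 22, 38]
  queue [44, 23] -> pop 44, enqueue [none], visited so far: [5, 48, 21, 13, 43, 9, 27, 45, 22, 38, 44]
  queue [23] -> pop 23, enqueue [none], visited so far: [5, 48, 21, 13, 43, 9, 27, 45, 22, 38, 44, 23]
Result: [5, 48, 21, 13, 43, 9, 27, 45, 22, 38, 44, 23]


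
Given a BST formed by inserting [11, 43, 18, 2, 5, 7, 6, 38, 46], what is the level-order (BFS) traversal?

Tree insertion order: [11, 43, 18, 2, 5, 7, 6, 38, 46]
Tree (level-order array): [11, 2, 43, None, 5, 18, 46, None, 7, None, 38, None, None, 6]
BFS from the root, enqueuing left then right child of each popped node:
  queue [11] -> pop 11, enqueue [2, 43], visited so far: [11]
  queue [2, 43] -> pop 2, enqueue [5], visited so far: [11, 2]
  queue [43, 5] -> pop 43, enqueue [18, 46], visited so far: [11, 2, 43]
  queue [5, 18, 46] -> pop 5, enqueue [7], visited so far: [11, 2, 43, 5]
  queue [18, 46, 7] -> pop 18, enqueue [38], visited so far: [11, 2, 43, 5, 18]
  queue [46, 7, 38] -> pop 46, enqueue [none], visited so far: [11, 2, 43, 5, 18, 46]
  queue [7, 38] -> pop 7, enqueue [6], visited so far: [11, 2, 43, 5, 18, 46, 7]
  queue [38, 6] -> pop 38, enqueue [none], visited so far: [11, 2, 43, 5, 18, 46, 7, 38]
  queue [6] -> pop 6, enqueue [none], visited so far: [11, 2, 43, 5, 18, 46, 7, 38, 6]
Result: [11, 2, 43, 5, 18, 46, 7, 38, 6]


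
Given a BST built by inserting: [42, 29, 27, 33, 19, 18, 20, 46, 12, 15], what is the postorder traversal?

Tree insertion order: [42, 29, 27, 33, 19, 18, 20, 46, 12, 15]
Tree (level-order array): [42, 29, 46, 27, 33, None, None, 19, None, None, None, 18, 20, 12, None, None, None, None, 15]
Postorder traversal: [15, 12, 18, 20, 19, 27, 33, 29, 46, 42]


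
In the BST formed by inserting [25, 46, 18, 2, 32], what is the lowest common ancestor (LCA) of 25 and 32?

Tree insertion order: [25, 46, 18, 2, 32]
Tree (level-order array): [25, 18, 46, 2, None, 32]
In a BST, the LCA of p=25, q=32 is the first node v on the
root-to-leaf path with p <= v <= q (go left if both < v, right if both > v).
Walk from root:
  at 25: 25 <= 25 <= 32, this is the LCA
LCA = 25


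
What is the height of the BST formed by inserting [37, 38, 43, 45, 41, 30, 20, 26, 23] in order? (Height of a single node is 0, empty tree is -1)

Insertion order: [37, 38, 43, 45, 41, 30, 20, 26, 23]
Tree (level-order array): [37, 30, 38, 20, None, None, 43, None, 26, 41, 45, 23]
Compute height bottom-up (empty subtree = -1):
  height(23) = 1 + max(-1, -1) = 0
  height(26) = 1 + max(0, -1) = 1
  height(20) = 1 + max(-1, 1) = 2
  height(30) = 1 + max(2, -1) = 3
  height(41) = 1 + max(-1, -1) = 0
  height(45) = 1 + max(-1, -1) = 0
  height(43) = 1 + max(0, 0) = 1
  height(38) = 1 + max(-1, 1) = 2
  height(37) = 1 + max(3, 2) = 4
Height = 4


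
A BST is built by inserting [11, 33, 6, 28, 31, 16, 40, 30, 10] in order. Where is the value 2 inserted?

Starting tree (level order): [11, 6, 33, None, 10, 28, 40, None, None, 16, 31, None, None, None, None, 30]
Insertion path: 11 -> 6
Result: insert 2 as left child of 6
Final tree (level order): [11, 6, 33, 2, 10, 28, 40, None, None, None, None, 16, 31, None, None, None, None, 30]


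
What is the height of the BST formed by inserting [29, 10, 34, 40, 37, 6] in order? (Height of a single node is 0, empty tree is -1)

Insertion order: [29, 10, 34, 40, 37, 6]
Tree (level-order array): [29, 10, 34, 6, None, None, 40, None, None, 37]
Compute height bottom-up (empty subtree = -1):
  height(6) = 1 + max(-1, -1) = 0
  height(10) = 1 + max(0, -1) = 1
  height(37) = 1 + max(-1, -1) = 0
  height(40) = 1 + max(0, -1) = 1
  height(34) = 1 + max(-1, 1) = 2
  height(29) = 1 + max(1, 2) = 3
Height = 3


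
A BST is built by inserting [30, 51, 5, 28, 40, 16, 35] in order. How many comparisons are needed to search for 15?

Search path for 15: 30 -> 5 -> 28 -> 16
Found: False
Comparisons: 4


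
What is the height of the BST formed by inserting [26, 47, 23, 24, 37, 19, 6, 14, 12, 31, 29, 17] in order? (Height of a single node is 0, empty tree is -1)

Insertion order: [26, 47, 23, 24, 37, 19, 6, 14, 12, 31, 29, 17]
Tree (level-order array): [26, 23, 47, 19, 24, 37, None, 6, None, None, None, 31, None, None, 14, 29, None, 12, 17]
Compute height bottom-up (empty subtree = -1):
  height(12) = 1 + max(-1, -1) = 0
  height(17) = 1 + max(-1, -1) = 0
  height(14) = 1 + max(0, 0) = 1
  height(6) = 1 + max(-1, 1) = 2
  height(19) = 1 + max(2, -1) = 3
  height(24) = 1 + max(-1, -1) = 0
  height(23) = 1 + max(3, 0) = 4
  height(29) = 1 + max(-1, -1) = 0
  height(31) = 1 + max(0, -1) = 1
  height(37) = 1 + max(1, -1) = 2
  height(47) = 1 + max(2, -1) = 3
  height(26) = 1 + max(4, 3) = 5
Height = 5


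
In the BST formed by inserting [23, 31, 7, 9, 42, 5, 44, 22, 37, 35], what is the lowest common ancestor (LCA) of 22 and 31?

Tree insertion order: [23, 31, 7, 9, 42, 5, 44, 22, 37, 35]
Tree (level-order array): [23, 7, 31, 5, 9, None, 42, None, None, None, 22, 37, 44, None, None, 35]
In a BST, the LCA of p=22, q=31 is the first node v on the
root-to-leaf path with p <= v <= q (go left if both < v, right if both > v).
Walk from root:
  at 23: 22 <= 23 <= 31, this is the LCA
LCA = 23


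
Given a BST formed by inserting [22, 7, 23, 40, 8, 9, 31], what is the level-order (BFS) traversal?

Tree insertion order: [22, 7, 23, 40, 8, 9, 31]
Tree (level-order array): [22, 7, 23, None, 8, None, 40, None, 9, 31]
BFS from the root, enqueuing left then right child of each popped node:
  queue [22] -> pop 22, enqueue [7, 23], visited so far: [22]
  queue [7, 23] -> pop 7, enqueue [8], visited so far: [22, 7]
  queue [23, 8] -> pop 23, enqueue [40], visited so far: [22, 7, 23]
  queue [8, 40] -> pop 8, enqueue [9], visited so far: [22, 7, 23, 8]
  queue [40, 9] -> pop 40, enqueue [31], visited so far: [22, 7, 23, 8, 40]
  queue [9, 31] -> pop 9, enqueue [none], visited so far: [22, 7, 23, 8, 40, 9]
  queue [31] -> pop 31, enqueue [none], visited so far: [22, 7, 23, 8, 40, 9, 31]
Result: [22, 7, 23, 8, 40, 9, 31]


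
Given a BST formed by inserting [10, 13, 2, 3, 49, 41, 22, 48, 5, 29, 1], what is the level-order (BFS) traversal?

Tree insertion order: [10, 13, 2, 3, 49, 41, 22, 48, 5, 29, 1]
Tree (level-order array): [10, 2, 13, 1, 3, None, 49, None, None, None, 5, 41, None, None, None, 22, 48, None, 29]
BFS from the root, enqueuing left then right child of each popped node:
  queue [10] -> pop 10, enqueue [2, 13], visited so far: [10]
  queue [2, 13] -> pop 2, enqueue [1, 3], visited so far: [10, 2]
  queue [13, 1, 3] -> pop 13, enqueue [49], visited so far: [10, 2, 13]
  queue [1, 3, 49] -> pop 1, enqueue [none], visited so far: [10, 2, 13, 1]
  queue [3, 49] -> pop 3, enqueue [5], visited so far: [10, 2, 13, 1, 3]
  queue [49, 5] -> pop 49, enqueue [41], visited so far: [10, 2, 13, 1, 3, 49]
  queue [5, 41] -> pop 5, enqueue [none], visited so far: [10, 2, 13, 1, 3, 49, 5]
  queue [41] -> pop 41, enqueue [22, 48], visited so far: [10, 2, 13, 1, 3, 49, 5, 41]
  queue [22, 48] -> pop 22, enqueue [29], visited so far: [10, 2, 13, 1, 3, 49, 5, 41, 22]
  queue [48, 29] -> pop 48, enqueue [none], visited so far: [10, 2, 13, 1, 3, 49, 5, 41, 22, 48]
  queue [29] -> pop 29, enqueue [none], visited so far: [10, 2, 13, 1, 3, 49, 5, 41, 22, 48, 29]
Result: [10, 2, 13, 1, 3, 49, 5, 41, 22, 48, 29]


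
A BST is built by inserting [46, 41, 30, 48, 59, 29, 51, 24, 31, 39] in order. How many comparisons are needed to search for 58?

Search path for 58: 46 -> 48 -> 59 -> 51
Found: False
Comparisons: 4


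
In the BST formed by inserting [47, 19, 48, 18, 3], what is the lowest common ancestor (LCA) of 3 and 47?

Tree insertion order: [47, 19, 48, 18, 3]
Tree (level-order array): [47, 19, 48, 18, None, None, None, 3]
In a BST, the LCA of p=3, q=47 is the first node v on the
root-to-leaf path with p <= v <= q (go left if both < v, right if both > v).
Walk from root:
  at 47: 3 <= 47 <= 47, this is the LCA
LCA = 47


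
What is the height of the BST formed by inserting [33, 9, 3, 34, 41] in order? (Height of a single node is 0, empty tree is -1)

Insertion order: [33, 9, 3, 34, 41]
Tree (level-order array): [33, 9, 34, 3, None, None, 41]
Compute height bottom-up (empty subtree = -1):
  height(3) = 1 + max(-1, -1) = 0
  height(9) = 1 + max(0, -1) = 1
  height(41) = 1 + max(-1, -1) = 0
  height(34) = 1 + max(-1, 0) = 1
  height(33) = 1 + max(1, 1) = 2
Height = 2


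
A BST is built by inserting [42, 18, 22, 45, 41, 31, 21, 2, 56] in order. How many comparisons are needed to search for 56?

Search path for 56: 42 -> 45 -> 56
Found: True
Comparisons: 3


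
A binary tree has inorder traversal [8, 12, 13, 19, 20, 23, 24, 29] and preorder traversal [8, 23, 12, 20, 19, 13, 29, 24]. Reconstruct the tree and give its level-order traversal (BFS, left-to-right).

Inorder:  [8, 12, 13, 19, 20, 23, 24, 29]
Preorder: [8, 23, 12, 20, 19, 13, 29, 24]
Algorithm: preorder visits root first, so consume preorder in order;
for each root, split the current inorder slice at that value into
left-subtree inorder and right-subtree inorder, then recurse.
Recursive splits:
  root=8; inorder splits into left=[], right=[12, 13, 19, 20, 23, 24, 29]
  root=23; inorder splits into left=[12, 13, 19, 20], right=[24, 29]
  root=12; inorder splits into left=[], right=[13, 19, 20]
  root=20; inorder splits into left=[13, 19], right=[]
  root=19; inorder splits into left=[13], right=[]
  root=13; inorder splits into left=[], right=[]
  root=29; inorder splits into left=[24], right=[]
  root=24; inorder splits into left=[], right=[]
Reconstructed level-order: [8, 23, 12, 29, 20, 24, 19, 13]


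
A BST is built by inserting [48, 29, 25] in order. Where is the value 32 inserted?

Starting tree (level order): [48, 29, None, 25]
Insertion path: 48 -> 29
Result: insert 32 as right child of 29
Final tree (level order): [48, 29, None, 25, 32]


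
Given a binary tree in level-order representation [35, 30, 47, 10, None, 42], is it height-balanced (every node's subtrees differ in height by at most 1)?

Tree (level-order array): [35, 30, 47, 10, None, 42]
Definition: a tree is height-balanced if, at every node, |h(left) - h(right)| <= 1 (empty subtree has height -1).
Bottom-up per-node check:
  node 10: h_left=-1, h_right=-1, diff=0 [OK], height=0
  node 30: h_left=0, h_right=-1, diff=1 [OK], height=1
  node 42: h_left=-1, h_right=-1, diff=0 [OK], height=0
  node 47: h_left=0, h_right=-1, diff=1 [OK], height=1
  node 35: h_left=1, h_right=1, diff=0 [OK], height=2
All nodes satisfy the balance condition.
Result: Balanced


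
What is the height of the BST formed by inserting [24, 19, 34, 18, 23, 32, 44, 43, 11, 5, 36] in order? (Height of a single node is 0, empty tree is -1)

Insertion order: [24, 19, 34, 18, 23, 32, 44, 43, 11, 5, 36]
Tree (level-order array): [24, 19, 34, 18, 23, 32, 44, 11, None, None, None, None, None, 43, None, 5, None, 36]
Compute height bottom-up (empty subtree = -1):
  height(5) = 1 + max(-1, -1) = 0
  height(11) = 1 + max(0, -1) = 1
  height(18) = 1 + max(1, -1) = 2
  height(23) = 1 + max(-1, -1) = 0
  height(19) = 1 + max(2, 0) = 3
  height(32) = 1 + max(-1, -1) = 0
  height(36) = 1 + max(-1, -1) = 0
  height(43) = 1 + max(0, -1) = 1
  height(44) = 1 + max(1, -1) = 2
  height(34) = 1 + max(0, 2) = 3
  height(24) = 1 + max(3, 3) = 4
Height = 4


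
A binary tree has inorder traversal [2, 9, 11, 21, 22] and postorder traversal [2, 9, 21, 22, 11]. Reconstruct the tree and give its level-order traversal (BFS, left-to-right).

Inorder:   [2, 9, 11, 21, 22]
Postorder: [2, 9, 21, 22, 11]
Algorithm: postorder visits root last, so walk postorder right-to-left;
each value is the root of the current inorder slice — split it at that
value, recurse on the right subtree first, then the left.
Recursive splits:
  root=11; inorder splits into left=[2, 9], right=[21, 22]
  root=22; inorder splits into left=[21], right=[]
  root=21; inorder splits into left=[], right=[]
  root=9; inorder splits into left=[2], right=[]
  root=2; inorder splits into left=[], right=[]
Reconstructed level-order: [11, 9, 22, 2, 21]


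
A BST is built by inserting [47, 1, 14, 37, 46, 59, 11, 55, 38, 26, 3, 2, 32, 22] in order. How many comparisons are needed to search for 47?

Search path for 47: 47
Found: True
Comparisons: 1


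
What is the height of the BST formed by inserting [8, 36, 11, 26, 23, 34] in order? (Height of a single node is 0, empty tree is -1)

Insertion order: [8, 36, 11, 26, 23, 34]
Tree (level-order array): [8, None, 36, 11, None, None, 26, 23, 34]
Compute height bottom-up (empty subtree = -1):
  height(23) = 1 + max(-1, -1) = 0
  height(34) = 1 + max(-1, -1) = 0
  height(26) = 1 + max(0, 0) = 1
  height(11) = 1 + max(-1, 1) = 2
  height(36) = 1 + max(2, -1) = 3
  height(8) = 1 + max(-1, 3) = 4
Height = 4


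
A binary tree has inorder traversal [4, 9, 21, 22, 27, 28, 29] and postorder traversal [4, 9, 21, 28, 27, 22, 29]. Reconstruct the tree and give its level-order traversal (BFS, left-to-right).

Inorder:   [4, 9, 21, 22, 27, 28, 29]
Postorder: [4, 9, 21, 28, 27, 22, 29]
Algorithm: postorder visits root last, so walk postorder right-to-left;
each value is the root of the current inorder slice — split it at that
value, recurse on the right subtree first, then the left.
Recursive splits:
  root=29; inorder splits into left=[4, 9, 21, 22, 27, 28], right=[]
  root=22; inorder splits into left=[4, 9, 21], right=[27, 28]
  root=27; inorder splits into left=[], right=[28]
  root=28; inorder splits into left=[], right=[]
  root=21; inorder splits into left=[4, 9], right=[]
  root=9; inorder splits into left=[4], right=[]
  root=4; inorder splits into left=[], right=[]
Reconstructed level-order: [29, 22, 21, 27, 9, 28, 4]


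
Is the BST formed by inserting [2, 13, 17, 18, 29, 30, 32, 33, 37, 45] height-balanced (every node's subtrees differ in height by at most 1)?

Tree (level-order array): [2, None, 13, None, 17, None, 18, None, 29, None, 30, None, 32, None, 33, None, 37, None, 45]
Definition: a tree is height-balanced if, at every node, |h(left) - h(right)| <= 1 (empty subtree has height -1).
Bottom-up per-node check:
  node 45: h_left=-1, h_right=-1, diff=0 [OK], height=0
  node 37: h_left=-1, h_right=0, diff=1 [OK], height=1
  node 33: h_left=-1, h_right=1, diff=2 [FAIL (|-1-1|=2 > 1)], height=2
  node 32: h_left=-1, h_right=2, diff=3 [FAIL (|-1-2|=3 > 1)], height=3
  node 30: h_left=-1, h_right=3, diff=4 [FAIL (|-1-3|=4 > 1)], height=4
  node 29: h_left=-1, h_right=4, diff=5 [FAIL (|-1-4|=5 > 1)], height=5
  node 18: h_left=-1, h_right=5, diff=6 [FAIL (|-1-5|=6 > 1)], height=6
  node 17: h_left=-1, h_right=6, diff=7 [FAIL (|-1-6|=7 > 1)], height=7
  node 13: h_left=-1, h_right=7, diff=8 [FAIL (|-1-7|=8 > 1)], height=8
  node 2: h_left=-1, h_right=8, diff=9 [FAIL (|-1-8|=9 > 1)], height=9
Node 33 violates the condition: |-1 - 1| = 2 > 1.
Result: Not balanced


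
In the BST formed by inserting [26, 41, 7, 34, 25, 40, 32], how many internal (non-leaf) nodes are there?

Tree built from: [26, 41, 7, 34, 25, 40, 32]
Tree (level-order array): [26, 7, 41, None, 25, 34, None, None, None, 32, 40]
Rule: An internal node has at least one child.
Per-node child counts:
  node 26: 2 child(ren)
  node 7: 1 child(ren)
  node 25: 0 child(ren)
  node 41: 1 child(ren)
  node 34: 2 child(ren)
  node 32: 0 child(ren)
  node 40: 0 child(ren)
Matching nodes: [26, 7, 41, 34]
Count of internal (non-leaf) nodes: 4


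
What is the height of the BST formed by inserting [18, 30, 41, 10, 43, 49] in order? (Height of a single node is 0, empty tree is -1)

Insertion order: [18, 30, 41, 10, 43, 49]
Tree (level-order array): [18, 10, 30, None, None, None, 41, None, 43, None, 49]
Compute height bottom-up (empty subtree = -1):
  height(10) = 1 + max(-1, -1) = 0
  height(49) = 1 + max(-1, -1) = 0
  height(43) = 1 + max(-1, 0) = 1
  height(41) = 1 + max(-1, 1) = 2
  height(30) = 1 + max(-1, 2) = 3
  height(18) = 1 + max(0, 3) = 4
Height = 4


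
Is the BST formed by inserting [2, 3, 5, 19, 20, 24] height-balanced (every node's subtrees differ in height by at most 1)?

Tree (level-order array): [2, None, 3, None, 5, None, 19, None, 20, None, 24]
Definition: a tree is height-balanced if, at every node, |h(left) - h(right)| <= 1 (empty subtree has height -1).
Bottom-up per-node check:
  node 24: h_left=-1, h_right=-1, diff=0 [OK], height=0
  node 20: h_left=-1, h_right=0, diff=1 [OK], height=1
  node 19: h_left=-1, h_right=1, diff=2 [FAIL (|-1-1|=2 > 1)], height=2
  node 5: h_left=-1, h_right=2, diff=3 [FAIL (|-1-2|=3 > 1)], height=3
  node 3: h_left=-1, h_right=3, diff=4 [FAIL (|-1-3|=4 > 1)], height=4
  node 2: h_left=-1, h_right=4, diff=5 [FAIL (|-1-4|=5 > 1)], height=5
Node 19 violates the condition: |-1 - 1| = 2 > 1.
Result: Not balanced


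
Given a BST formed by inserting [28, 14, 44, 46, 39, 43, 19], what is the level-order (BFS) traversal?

Tree insertion order: [28, 14, 44, 46, 39, 43, 19]
Tree (level-order array): [28, 14, 44, None, 19, 39, 46, None, None, None, 43]
BFS from the root, enqueuing left then right child of each popped node:
  queue [28] -> pop 28, enqueue [14, 44], visited so far: [28]
  queue [14, 44] -> pop 14, enqueue [19], visited so far: [28, 14]
  queue [44, 19] -> pop 44, enqueue [39, 46], visited so far: [28, 14, 44]
  queue [19, 39, 46] -> pop 19, enqueue [none], visited so far: [28, 14, 44, 19]
  queue [39, 46] -> pop 39, enqueue [43], visited so far: [28, 14, 44, 19, 39]
  queue [46, 43] -> pop 46, enqueue [none], visited so far: [28, 14, 44, 19, 39, 46]
  queue [43] -> pop 43, enqueue [none], visited so far: [28, 14, 44, 19, 39, 46, 43]
Result: [28, 14, 44, 19, 39, 46, 43]


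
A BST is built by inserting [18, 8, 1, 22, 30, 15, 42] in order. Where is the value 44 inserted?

Starting tree (level order): [18, 8, 22, 1, 15, None, 30, None, None, None, None, None, 42]
Insertion path: 18 -> 22 -> 30 -> 42
Result: insert 44 as right child of 42
Final tree (level order): [18, 8, 22, 1, 15, None, 30, None, None, None, None, None, 42, None, 44]


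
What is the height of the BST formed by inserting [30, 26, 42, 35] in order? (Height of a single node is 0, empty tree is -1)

Insertion order: [30, 26, 42, 35]
Tree (level-order array): [30, 26, 42, None, None, 35]
Compute height bottom-up (empty subtree = -1):
  height(26) = 1 + max(-1, -1) = 0
  height(35) = 1 + max(-1, -1) = 0
  height(42) = 1 + max(0, -1) = 1
  height(30) = 1 + max(0, 1) = 2
Height = 2


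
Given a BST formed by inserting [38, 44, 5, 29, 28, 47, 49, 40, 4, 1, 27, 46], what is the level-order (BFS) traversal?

Tree insertion order: [38, 44, 5, 29, 28, 47, 49, 40, 4, 1, 27, 46]
Tree (level-order array): [38, 5, 44, 4, 29, 40, 47, 1, None, 28, None, None, None, 46, 49, None, None, 27]
BFS from the root, enqueuing left then right child of each popped node:
  queue [38] -> pop 38, enqueue [5, 44], visited so far: [38]
  queue [5, 44] -> pop 5, enqueue [4, 29], visited so far: [38, 5]
  queue [44, 4, 29] -> pop 44, enqueue [40, 47], visited so far: [38, 5, 44]
  queue [4, 29, 40, 47] -> pop 4, enqueue [1], visited so far: [38, 5, 44, 4]
  queue [29, 40, 47, 1] -> pop 29, enqueue [28], visited so far: [38, 5, 44, 4, 29]
  queue [40, 47, 1, 28] -> pop 40, enqueue [none], visited so far: [38, 5, 44, 4, 29, 40]
  queue [47, 1, 28] -> pop 47, enqueue [46, 49], visited so far: [38, 5, 44, 4, 29, 40, 47]
  queue [1, 28, 46, 49] -> pop 1, enqueue [none], visited so far: [38, 5, 44, 4, 29, 40, 47, 1]
  queue [28, 46, 49] -> pop 28, enqueue [27], visited so far: [38, 5, 44, 4, 29, 40, 47, 1, 28]
  queue [46, 49, 27] -> pop 46, enqueue [none], visited so far: [38, 5, 44, 4, 29, 40, 47, 1, 28, 46]
  queue [49, 27] -> pop 49, enqueue [none], visited so far: [38, 5, 44, 4, 29, 40, 47, 1, 28, 46, 49]
  queue [27] -> pop 27, enqueue [none], visited so far: [38, 5, 44, 4, 29, 40, 47, 1, 28, 46, 49, 27]
Result: [38, 5, 44, 4, 29, 40, 47, 1, 28, 46, 49, 27]


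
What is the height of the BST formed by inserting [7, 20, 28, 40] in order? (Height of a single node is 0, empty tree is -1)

Insertion order: [7, 20, 28, 40]
Tree (level-order array): [7, None, 20, None, 28, None, 40]
Compute height bottom-up (empty subtree = -1):
  height(40) = 1 + max(-1, -1) = 0
  height(28) = 1 + max(-1, 0) = 1
  height(20) = 1 + max(-1, 1) = 2
  height(7) = 1 + max(-1, 2) = 3
Height = 3


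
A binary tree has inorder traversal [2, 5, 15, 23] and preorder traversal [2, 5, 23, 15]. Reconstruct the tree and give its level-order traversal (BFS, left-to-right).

Inorder:  [2, 5, 15, 23]
Preorder: [2, 5, 23, 15]
Algorithm: preorder visits root first, so consume preorder in order;
for each root, split the current inorder slice at that value into
left-subtree inorder and right-subtree inorder, then recurse.
Recursive splits:
  root=2; inorder splits into left=[], right=[5, 15, 23]
  root=5; inorder splits into left=[], right=[15, 23]
  root=23; inorder splits into left=[15], right=[]
  root=15; inorder splits into left=[], right=[]
Reconstructed level-order: [2, 5, 23, 15]


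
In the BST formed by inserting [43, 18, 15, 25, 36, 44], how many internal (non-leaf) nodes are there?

Tree built from: [43, 18, 15, 25, 36, 44]
Tree (level-order array): [43, 18, 44, 15, 25, None, None, None, None, None, 36]
Rule: An internal node has at least one child.
Per-node child counts:
  node 43: 2 child(ren)
  node 18: 2 child(ren)
  node 15: 0 child(ren)
  node 25: 1 child(ren)
  node 36: 0 child(ren)
  node 44: 0 child(ren)
Matching nodes: [43, 18, 25]
Count of internal (non-leaf) nodes: 3


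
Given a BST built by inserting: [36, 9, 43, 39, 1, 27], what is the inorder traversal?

Tree insertion order: [36, 9, 43, 39, 1, 27]
Tree (level-order array): [36, 9, 43, 1, 27, 39]
Inorder traversal: [1, 9, 27, 36, 39, 43]


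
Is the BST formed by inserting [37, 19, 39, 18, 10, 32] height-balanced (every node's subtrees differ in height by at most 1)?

Tree (level-order array): [37, 19, 39, 18, 32, None, None, 10]
Definition: a tree is height-balanced if, at every node, |h(left) - h(right)| <= 1 (empty subtree has height -1).
Bottom-up per-node check:
  node 10: h_left=-1, h_right=-1, diff=0 [OK], height=0
  node 18: h_left=0, h_right=-1, diff=1 [OK], height=1
  node 32: h_left=-1, h_right=-1, diff=0 [OK], height=0
  node 19: h_left=1, h_right=0, diff=1 [OK], height=2
  node 39: h_left=-1, h_right=-1, diff=0 [OK], height=0
  node 37: h_left=2, h_right=0, diff=2 [FAIL (|2-0|=2 > 1)], height=3
Node 37 violates the condition: |2 - 0| = 2 > 1.
Result: Not balanced


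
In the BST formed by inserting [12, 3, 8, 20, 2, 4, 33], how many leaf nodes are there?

Tree built from: [12, 3, 8, 20, 2, 4, 33]
Tree (level-order array): [12, 3, 20, 2, 8, None, 33, None, None, 4]
Rule: A leaf has 0 children.
Per-node child counts:
  node 12: 2 child(ren)
  node 3: 2 child(ren)
  node 2: 0 child(ren)
  node 8: 1 child(ren)
  node 4: 0 child(ren)
  node 20: 1 child(ren)
  node 33: 0 child(ren)
Matching nodes: [2, 4, 33]
Count of leaf nodes: 3


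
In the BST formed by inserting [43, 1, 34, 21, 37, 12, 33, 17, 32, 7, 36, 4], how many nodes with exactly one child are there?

Tree built from: [43, 1, 34, 21, 37, 12, 33, 17, 32, 7, 36, 4]
Tree (level-order array): [43, 1, None, None, 34, 21, 37, 12, 33, 36, None, 7, 17, 32, None, None, None, 4]
Rule: These are nodes with exactly 1 non-null child.
Per-node child counts:
  node 43: 1 child(ren)
  node 1: 1 child(ren)
  node 34: 2 child(ren)
  node 21: 2 child(ren)
  node 12: 2 child(ren)
  node 7: 1 child(ren)
  node 4: 0 child(ren)
  node 17: 0 child(ren)
  node 33: 1 child(ren)
  node 32: 0 child(ren)
  node 37: 1 child(ren)
  node 36: 0 child(ren)
Matching nodes: [43, 1, 7, 33, 37]
Count of nodes with exactly one child: 5


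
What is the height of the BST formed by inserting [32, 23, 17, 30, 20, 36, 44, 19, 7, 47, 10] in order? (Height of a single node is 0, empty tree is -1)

Insertion order: [32, 23, 17, 30, 20, 36, 44, 19, 7, 47, 10]
Tree (level-order array): [32, 23, 36, 17, 30, None, 44, 7, 20, None, None, None, 47, None, 10, 19]
Compute height bottom-up (empty subtree = -1):
  height(10) = 1 + max(-1, -1) = 0
  height(7) = 1 + max(-1, 0) = 1
  height(19) = 1 + max(-1, -1) = 0
  height(20) = 1 + max(0, -1) = 1
  height(17) = 1 + max(1, 1) = 2
  height(30) = 1 + max(-1, -1) = 0
  height(23) = 1 + max(2, 0) = 3
  height(47) = 1 + max(-1, -1) = 0
  height(44) = 1 + max(-1, 0) = 1
  height(36) = 1 + max(-1, 1) = 2
  height(32) = 1 + max(3, 2) = 4
Height = 4


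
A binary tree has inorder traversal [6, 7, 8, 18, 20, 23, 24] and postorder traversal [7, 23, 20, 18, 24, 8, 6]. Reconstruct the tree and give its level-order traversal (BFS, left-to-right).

Inorder:   [6, 7, 8, 18, 20, 23, 24]
Postorder: [7, 23, 20, 18, 24, 8, 6]
Algorithm: postorder visits root last, so walk postorder right-to-left;
each value is the root of the current inorder slice — split it at that
value, recurse on the right subtree first, then the left.
Recursive splits:
  root=6; inorder splits into left=[], right=[7, 8, 18, 20, 23, 24]
  root=8; inorder splits into left=[7], right=[18, 20, 23, 24]
  root=24; inorder splits into left=[18, 20, 23], right=[]
  root=18; inorder splits into left=[], right=[20, 23]
  root=20; inorder splits into left=[], right=[23]
  root=23; inorder splits into left=[], right=[]
  root=7; inorder splits into left=[], right=[]
Reconstructed level-order: [6, 8, 7, 24, 18, 20, 23]
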